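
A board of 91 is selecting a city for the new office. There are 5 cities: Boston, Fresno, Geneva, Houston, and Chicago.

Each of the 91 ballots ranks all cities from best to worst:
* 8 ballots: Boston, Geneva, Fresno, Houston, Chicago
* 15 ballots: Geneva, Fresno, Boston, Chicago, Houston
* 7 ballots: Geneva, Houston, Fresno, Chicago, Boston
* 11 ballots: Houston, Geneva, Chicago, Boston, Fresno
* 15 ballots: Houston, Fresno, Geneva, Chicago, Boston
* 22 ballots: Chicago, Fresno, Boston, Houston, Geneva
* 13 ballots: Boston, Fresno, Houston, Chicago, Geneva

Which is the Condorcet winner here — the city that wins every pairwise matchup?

Fresno

Fresno vs Boston: 59–32
Fresno vs Geneva: 50–41
Fresno vs Houston: 58–33
Fresno vs Chicago: 58–33
Fresno beats every other city.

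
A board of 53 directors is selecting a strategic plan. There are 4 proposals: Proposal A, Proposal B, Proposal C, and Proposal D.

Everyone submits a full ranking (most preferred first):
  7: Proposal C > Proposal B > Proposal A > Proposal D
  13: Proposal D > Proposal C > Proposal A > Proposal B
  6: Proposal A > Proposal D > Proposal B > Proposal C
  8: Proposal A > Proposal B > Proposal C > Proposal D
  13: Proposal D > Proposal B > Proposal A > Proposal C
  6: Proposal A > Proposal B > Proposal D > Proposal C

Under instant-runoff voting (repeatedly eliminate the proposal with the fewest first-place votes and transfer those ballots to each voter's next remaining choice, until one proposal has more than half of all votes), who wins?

Proposal A

Round 1: Proposal A 20, Proposal B 0, Proposal C 7, Proposal D 26. Proposal B eliminated.
Round 2: Proposal A 20, Proposal C 7, Proposal D 26. Proposal C eliminated.
Round 3: Proposal A 27, Proposal D 26. Proposal A has a majority (≥27).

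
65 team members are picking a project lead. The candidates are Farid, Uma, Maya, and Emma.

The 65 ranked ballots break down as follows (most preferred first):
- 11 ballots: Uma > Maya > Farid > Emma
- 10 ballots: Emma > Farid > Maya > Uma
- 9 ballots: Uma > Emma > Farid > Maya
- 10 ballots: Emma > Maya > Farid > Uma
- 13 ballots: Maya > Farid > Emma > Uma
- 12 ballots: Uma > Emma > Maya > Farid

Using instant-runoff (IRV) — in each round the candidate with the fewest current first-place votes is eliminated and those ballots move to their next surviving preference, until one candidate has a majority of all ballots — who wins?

Emma

Round 1: Farid 0, Uma 32, Maya 13, Emma 20. Farid eliminated.
Round 2: Uma 32, Maya 13, Emma 20. Maya eliminated.
Round 3: Uma 32, Emma 33. Emma has a majority (≥33).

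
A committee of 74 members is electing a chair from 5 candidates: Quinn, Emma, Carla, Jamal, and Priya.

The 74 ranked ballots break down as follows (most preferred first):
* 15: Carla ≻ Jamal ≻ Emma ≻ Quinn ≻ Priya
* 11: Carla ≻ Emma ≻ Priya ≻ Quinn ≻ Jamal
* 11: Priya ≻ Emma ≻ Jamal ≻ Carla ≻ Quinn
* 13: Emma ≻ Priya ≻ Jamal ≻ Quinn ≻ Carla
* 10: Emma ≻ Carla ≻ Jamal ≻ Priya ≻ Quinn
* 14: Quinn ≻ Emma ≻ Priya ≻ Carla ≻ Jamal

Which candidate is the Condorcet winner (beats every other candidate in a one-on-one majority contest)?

Emma vs Quinn: 60–14
Emma vs Carla: 48–26
Emma vs Jamal: 59–15
Emma vs Priya: 63–11
Emma beats every other candidate.

Emma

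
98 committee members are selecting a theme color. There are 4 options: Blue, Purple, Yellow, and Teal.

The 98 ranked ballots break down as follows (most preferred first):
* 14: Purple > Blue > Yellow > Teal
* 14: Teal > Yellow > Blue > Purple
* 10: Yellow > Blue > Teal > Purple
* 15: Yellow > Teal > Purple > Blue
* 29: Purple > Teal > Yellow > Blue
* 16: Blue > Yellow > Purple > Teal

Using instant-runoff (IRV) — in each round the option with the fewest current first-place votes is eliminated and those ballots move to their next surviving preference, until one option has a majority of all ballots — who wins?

Yellow

Round 1: Blue 16, Purple 43, Yellow 25, Teal 14. Teal eliminated.
Round 2: Blue 16, Purple 43, Yellow 39. Blue eliminated.
Round 3: Purple 43, Yellow 55. Yellow has a majority (≥50).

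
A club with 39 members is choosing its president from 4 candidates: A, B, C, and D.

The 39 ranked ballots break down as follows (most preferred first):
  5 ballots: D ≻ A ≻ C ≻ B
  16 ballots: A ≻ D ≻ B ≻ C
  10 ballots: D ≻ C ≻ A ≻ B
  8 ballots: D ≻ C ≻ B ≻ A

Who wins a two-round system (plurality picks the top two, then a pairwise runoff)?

Round 1 first-place votes: A 16, B 0, C 0, D 23. D and A advance.
Runoff: D is ranked above A on 23 ballots, A above D on 16.

D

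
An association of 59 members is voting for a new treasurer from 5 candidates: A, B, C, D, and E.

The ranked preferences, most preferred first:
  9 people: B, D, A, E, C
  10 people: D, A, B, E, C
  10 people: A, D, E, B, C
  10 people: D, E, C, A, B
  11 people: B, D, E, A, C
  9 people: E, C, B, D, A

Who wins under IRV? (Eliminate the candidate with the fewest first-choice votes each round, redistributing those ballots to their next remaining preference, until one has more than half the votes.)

D

Round 1: A 10, B 20, C 0, D 20, E 9. C eliminated.
Round 2: A 10, B 20, D 20, E 9. E eliminated.
Round 3: A 10, B 29, D 20. A eliminated.
Round 4: B 29, D 30. D has a majority (≥30).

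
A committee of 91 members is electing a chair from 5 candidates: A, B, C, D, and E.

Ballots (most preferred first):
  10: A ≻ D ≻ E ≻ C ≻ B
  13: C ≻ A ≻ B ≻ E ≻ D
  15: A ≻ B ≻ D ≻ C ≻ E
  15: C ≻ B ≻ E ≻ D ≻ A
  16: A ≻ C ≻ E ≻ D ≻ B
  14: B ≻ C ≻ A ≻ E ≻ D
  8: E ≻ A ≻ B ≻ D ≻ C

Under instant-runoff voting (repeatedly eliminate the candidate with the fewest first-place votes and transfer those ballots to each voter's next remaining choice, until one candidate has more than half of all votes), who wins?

Round 1: A 41, B 14, C 28, D 0, E 8. D eliminated.
Round 2: A 41, B 14, C 28, E 8. E eliminated.
Round 3: A 49, B 14, C 28. A has a majority (≥46).

A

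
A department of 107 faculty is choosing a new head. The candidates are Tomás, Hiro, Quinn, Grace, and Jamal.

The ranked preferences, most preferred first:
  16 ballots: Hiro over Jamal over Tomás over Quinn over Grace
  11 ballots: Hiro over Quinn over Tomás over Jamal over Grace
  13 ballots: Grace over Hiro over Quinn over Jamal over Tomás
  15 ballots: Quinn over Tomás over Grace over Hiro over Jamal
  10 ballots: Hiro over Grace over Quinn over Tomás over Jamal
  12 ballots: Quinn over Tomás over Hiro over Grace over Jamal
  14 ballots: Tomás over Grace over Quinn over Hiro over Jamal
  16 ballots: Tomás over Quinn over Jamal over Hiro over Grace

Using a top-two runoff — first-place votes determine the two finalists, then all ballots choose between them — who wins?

Round 1 first-place votes: Tomás 30, Hiro 37, Quinn 27, Grace 13, Jamal 0. Hiro and Tomás advance.
Runoff: Hiro is ranked above Tomás on 50 ballots, Tomás above Hiro on 57.

Tomás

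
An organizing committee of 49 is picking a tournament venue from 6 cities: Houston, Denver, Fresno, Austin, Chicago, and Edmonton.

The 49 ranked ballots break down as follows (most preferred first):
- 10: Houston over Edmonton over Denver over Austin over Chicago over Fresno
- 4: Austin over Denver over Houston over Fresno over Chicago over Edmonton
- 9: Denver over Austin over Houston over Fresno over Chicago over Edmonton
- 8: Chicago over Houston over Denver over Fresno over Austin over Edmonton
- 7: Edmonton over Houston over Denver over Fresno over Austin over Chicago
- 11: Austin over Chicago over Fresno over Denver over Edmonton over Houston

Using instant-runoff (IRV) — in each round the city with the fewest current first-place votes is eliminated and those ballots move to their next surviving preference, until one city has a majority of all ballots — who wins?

Houston

Round 1: Houston 10, Denver 9, Fresno 0, Austin 15, Chicago 8, Edmonton 7. Fresno eliminated.
Round 2: Houston 10, Denver 9, Austin 15, Chicago 8, Edmonton 7. Edmonton eliminated.
Round 3: Houston 17, Denver 9, Austin 15, Chicago 8. Chicago eliminated.
Round 4: Houston 25, Denver 9, Austin 15. Houston has a majority (≥25).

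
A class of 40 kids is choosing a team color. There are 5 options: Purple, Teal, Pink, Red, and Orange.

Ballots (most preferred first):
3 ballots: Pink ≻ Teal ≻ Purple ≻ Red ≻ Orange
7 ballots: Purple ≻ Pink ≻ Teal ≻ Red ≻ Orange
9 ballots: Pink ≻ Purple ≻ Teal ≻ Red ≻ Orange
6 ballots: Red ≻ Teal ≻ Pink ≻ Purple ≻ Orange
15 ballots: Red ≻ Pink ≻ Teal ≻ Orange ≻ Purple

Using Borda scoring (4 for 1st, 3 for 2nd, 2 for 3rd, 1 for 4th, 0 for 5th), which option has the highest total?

Pink

Purple: 3×2 + 7×4 + 9×3 + 6×1 + 15×0 = 67
Teal: 3×3 + 7×2 + 9×2 + 6×3 + 15×2 = 89
Pink: 3×4 + 7×3 + 9×4 + 6×2 + 15×3 = 126
Red: 3×1 + 7×1 + 9×1 + 6×4 + 15×4 = 103
Orange: 3×0 + 7×0 + 9×0 + 6×0 + 15×1 = 15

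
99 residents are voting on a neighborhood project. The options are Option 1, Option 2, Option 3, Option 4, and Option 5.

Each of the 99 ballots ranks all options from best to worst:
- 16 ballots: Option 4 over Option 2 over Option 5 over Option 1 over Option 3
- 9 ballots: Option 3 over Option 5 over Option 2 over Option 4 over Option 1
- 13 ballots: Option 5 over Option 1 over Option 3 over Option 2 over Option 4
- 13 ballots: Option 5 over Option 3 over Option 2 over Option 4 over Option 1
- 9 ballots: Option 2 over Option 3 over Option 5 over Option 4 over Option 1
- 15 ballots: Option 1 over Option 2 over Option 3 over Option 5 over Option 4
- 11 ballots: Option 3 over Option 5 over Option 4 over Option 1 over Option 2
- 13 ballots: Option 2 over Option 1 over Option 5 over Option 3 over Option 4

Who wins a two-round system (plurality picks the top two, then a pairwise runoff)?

Option 2

Round 1 first-place votes: Option 1 15, Option 2 22, Option 3 20, Option 4 16, Option 5 26. Option 5 and Option 2 advance.
Runoff: Option 5 is ranked above Option 2 on 46 ballots, Option 2 above Option 5 on 53.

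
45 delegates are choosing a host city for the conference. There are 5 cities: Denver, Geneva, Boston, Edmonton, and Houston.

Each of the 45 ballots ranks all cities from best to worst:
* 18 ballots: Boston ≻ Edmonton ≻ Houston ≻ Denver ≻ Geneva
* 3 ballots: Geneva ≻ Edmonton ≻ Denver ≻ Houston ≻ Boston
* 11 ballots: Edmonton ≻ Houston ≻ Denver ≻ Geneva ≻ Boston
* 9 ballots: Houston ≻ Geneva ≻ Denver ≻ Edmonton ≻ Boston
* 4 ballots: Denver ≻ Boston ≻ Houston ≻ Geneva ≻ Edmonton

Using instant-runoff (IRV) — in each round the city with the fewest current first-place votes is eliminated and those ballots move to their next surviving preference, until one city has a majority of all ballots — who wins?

Round 1: Denver 4, Geneva 3, Boston 18, Edmonton 11, Houston 9. Geneva eliminated.
Round 2: Denver 4, Boston 18, Edmonton 14, Houston 9. Denver eliminated.
Round 3: Boston 22, Edmonton 14, Houston 9. Houston eliminated.
Round 4: Boston 22, Edmonton 23. Edmonton has a majority (≥23).

Edmonton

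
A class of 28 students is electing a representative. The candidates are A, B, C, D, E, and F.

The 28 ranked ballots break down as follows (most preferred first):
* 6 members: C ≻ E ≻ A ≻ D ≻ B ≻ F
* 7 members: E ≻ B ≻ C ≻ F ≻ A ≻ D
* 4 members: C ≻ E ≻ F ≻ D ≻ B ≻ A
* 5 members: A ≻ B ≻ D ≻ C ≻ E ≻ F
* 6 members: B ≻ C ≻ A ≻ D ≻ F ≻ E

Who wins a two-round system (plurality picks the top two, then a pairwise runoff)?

C

Round 1 first-place votes: A 5, B 6, C 10, D 0, E 7, F 0. C and E advance.
Runoff: C is ranked above E on 21 ballots, E above C on 7.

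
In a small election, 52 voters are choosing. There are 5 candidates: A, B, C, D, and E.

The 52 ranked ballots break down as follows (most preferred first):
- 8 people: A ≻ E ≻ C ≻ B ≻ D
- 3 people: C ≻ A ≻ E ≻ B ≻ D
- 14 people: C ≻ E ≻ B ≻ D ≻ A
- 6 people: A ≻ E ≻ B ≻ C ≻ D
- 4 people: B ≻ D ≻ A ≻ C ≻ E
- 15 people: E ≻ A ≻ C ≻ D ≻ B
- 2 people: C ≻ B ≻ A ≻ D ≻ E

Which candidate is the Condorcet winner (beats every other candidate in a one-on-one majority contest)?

E vs A: 29–23
E vs B: 46–6
E vs C: 29–23
E vs D: 46–6
E beats every other candidate.

E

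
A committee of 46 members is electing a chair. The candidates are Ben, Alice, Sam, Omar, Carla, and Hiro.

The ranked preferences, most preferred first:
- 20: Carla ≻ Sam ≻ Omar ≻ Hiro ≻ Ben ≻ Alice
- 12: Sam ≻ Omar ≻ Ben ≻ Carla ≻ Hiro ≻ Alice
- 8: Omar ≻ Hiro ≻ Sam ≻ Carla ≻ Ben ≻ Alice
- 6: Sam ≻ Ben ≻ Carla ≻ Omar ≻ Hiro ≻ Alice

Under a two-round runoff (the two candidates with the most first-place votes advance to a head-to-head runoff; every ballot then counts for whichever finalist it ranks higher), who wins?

Round 1 first-place votes: Ben 0, Alice 0, Sam 18, Omar 8, Carla 20, Hiro 0. Carla and Sam advance.
Runoff: Carla is ranked above Sam on 20 ballots, Sam above Carla on 26.

Sam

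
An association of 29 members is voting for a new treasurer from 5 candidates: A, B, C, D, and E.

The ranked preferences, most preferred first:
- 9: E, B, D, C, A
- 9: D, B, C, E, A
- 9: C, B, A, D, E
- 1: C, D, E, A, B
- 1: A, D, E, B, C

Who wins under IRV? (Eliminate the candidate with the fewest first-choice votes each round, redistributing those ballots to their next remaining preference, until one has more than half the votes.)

D

Round 1: A 1, B 0, C 10, D 9, E 9. B eliminated.
Round 2: A 1, C 10, D 9, E 9. A eliminated.
Round 3: C 10, D 10, E 9. E eliminated.
Round 4: C 10, D 19. D has a majority (≥15).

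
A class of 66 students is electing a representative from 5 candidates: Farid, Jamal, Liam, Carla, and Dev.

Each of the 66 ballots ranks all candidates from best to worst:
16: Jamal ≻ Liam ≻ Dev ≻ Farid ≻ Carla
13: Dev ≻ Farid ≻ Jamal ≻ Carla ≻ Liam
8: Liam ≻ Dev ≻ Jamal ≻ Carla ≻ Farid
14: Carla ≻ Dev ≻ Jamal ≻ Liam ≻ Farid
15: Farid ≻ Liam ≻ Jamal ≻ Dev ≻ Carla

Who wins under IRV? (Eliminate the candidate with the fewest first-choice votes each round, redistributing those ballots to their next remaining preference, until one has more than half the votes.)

Dev

Round 1: Farid 15, Jamal 16, Liam 8, Carla 14, Dev 13. Liam eliminated.
Round 2: Farid 15, Jamal 16, Carla 14, Dev 21. Carla eliminated.
Round 3: Farid 15, Jamal 16, Dev 35. Dev has a majority (≥34).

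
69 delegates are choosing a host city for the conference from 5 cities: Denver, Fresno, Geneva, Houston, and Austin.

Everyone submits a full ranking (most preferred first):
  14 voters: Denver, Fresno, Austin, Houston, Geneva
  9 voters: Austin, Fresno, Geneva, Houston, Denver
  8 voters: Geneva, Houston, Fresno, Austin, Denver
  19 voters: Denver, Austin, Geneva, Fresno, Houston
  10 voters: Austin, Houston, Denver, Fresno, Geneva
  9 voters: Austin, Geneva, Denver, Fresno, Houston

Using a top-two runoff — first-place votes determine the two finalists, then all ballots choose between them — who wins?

Round 1 first-place votes: Denver 33, Fresno 0, Geneva 8, Houston 0, Austin 28. Denver and Austin advance.
Runoff: Denver is ranked above Austin on 33 ballots, Austin above Denver on 36.

Austin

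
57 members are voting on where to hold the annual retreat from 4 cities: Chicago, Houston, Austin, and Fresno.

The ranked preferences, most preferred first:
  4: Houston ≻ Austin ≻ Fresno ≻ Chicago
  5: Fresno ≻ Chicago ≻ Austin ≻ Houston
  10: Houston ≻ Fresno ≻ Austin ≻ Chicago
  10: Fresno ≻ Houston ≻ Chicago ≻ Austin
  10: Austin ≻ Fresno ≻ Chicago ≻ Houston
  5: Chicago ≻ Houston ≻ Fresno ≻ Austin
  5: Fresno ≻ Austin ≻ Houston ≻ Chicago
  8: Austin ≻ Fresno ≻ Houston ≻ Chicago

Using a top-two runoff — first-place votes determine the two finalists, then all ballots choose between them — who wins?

Fresno

Round 1 first-place votes: Chicago 5, Houston 14, Austin 18, Fresno 20. Fresno and Austin advance.
Runoff: Fresno is ranked above Austin on 35 ballots, Austin above Fresno on 22.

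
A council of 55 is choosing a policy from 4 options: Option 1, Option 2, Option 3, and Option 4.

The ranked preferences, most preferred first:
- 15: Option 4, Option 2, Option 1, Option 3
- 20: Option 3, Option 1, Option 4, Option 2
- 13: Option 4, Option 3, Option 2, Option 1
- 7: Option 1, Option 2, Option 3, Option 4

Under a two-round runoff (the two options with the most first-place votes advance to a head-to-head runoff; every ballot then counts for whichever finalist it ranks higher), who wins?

Round 1 first-place votes: Option 1 7, Option 2 0, Option 3 20, Option 4 28. Option 4 and Option 3 advance.
Runoff: Option 4 is ranked above Option 3 on 28 ballots, Option 3 above Option 4 on 27.

Option 4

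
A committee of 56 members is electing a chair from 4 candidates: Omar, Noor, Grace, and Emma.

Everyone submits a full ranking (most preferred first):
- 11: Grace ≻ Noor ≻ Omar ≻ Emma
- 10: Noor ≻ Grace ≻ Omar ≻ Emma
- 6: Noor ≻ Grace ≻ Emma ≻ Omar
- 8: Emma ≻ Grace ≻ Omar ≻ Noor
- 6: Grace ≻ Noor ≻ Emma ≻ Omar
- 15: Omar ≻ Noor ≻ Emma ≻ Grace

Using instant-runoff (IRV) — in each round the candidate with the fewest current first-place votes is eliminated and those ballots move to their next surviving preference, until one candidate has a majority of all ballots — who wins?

Noor

Round 1: Omar 15, Noor 16, Grace 17, Emma 8. Emma eliminated.
Round 2: Omar 15, Noor 16, Grace 25. Omar eliminated.
Round 3: Noor 31, Grace 25. Noor has a majority (≥29).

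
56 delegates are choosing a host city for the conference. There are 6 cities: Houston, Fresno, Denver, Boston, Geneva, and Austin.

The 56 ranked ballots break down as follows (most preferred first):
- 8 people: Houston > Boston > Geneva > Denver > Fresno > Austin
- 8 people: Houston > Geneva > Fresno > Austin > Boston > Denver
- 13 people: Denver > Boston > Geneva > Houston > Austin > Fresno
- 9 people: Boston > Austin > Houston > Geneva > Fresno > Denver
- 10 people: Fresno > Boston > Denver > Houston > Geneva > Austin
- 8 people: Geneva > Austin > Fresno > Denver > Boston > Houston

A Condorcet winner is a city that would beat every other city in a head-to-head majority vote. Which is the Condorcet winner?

Boston vs Houston: 40–16
Boston vs Fresno: 30–26
Boston vs Denver: 35–21
Boston vs Geneva: 40–16
Boston vs Austin: 40–16
Boston beats every other city.

Boston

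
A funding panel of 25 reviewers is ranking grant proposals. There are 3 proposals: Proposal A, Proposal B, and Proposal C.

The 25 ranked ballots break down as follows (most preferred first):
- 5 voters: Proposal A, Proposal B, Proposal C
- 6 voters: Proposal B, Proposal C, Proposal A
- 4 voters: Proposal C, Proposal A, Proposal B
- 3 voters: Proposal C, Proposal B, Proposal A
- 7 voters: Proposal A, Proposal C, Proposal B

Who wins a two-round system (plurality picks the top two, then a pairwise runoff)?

Round 1 first-place votes: Proposal A 12, Proposal B 6, Proposal C 7. Proposal A and Proposal C advance.
Runoff: Proposal A is ranked above Proposal C on 12 ballots, Proposal C above Proposal A on 13.

Proposal C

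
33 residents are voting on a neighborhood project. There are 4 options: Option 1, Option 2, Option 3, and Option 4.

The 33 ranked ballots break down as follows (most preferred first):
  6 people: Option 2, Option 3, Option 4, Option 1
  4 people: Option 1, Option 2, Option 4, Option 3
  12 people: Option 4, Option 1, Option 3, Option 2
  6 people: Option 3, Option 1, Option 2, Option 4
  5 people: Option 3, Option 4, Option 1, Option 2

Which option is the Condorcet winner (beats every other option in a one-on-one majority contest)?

Option 3 vs Option 1: 17–16
Option 3 vs Option 2: 23–10
Option 3 vs Option 4: 17–16
Option 3 beats every other option.

Option 3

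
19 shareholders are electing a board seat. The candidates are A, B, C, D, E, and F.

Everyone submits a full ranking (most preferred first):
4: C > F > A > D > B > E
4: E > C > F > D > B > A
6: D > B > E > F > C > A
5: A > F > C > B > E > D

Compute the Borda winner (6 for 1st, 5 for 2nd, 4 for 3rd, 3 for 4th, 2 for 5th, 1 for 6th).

F

A: 4×4 + 4×1 + 6×1 + 5×6 = 56
B: 4×2 + 4×2 + 6×5 + 5×3 = 61
C: 4×6 + 4×5 + 6×2 + 5×4 = 76
D: 4×3 + 4×3 + 6×6 + 5×1 = 65
E: 4×1 + 4×6 + 6×4 + 5×2 = 62
F: 4×5 + 4×4 + 6×3 + 5×5 = 79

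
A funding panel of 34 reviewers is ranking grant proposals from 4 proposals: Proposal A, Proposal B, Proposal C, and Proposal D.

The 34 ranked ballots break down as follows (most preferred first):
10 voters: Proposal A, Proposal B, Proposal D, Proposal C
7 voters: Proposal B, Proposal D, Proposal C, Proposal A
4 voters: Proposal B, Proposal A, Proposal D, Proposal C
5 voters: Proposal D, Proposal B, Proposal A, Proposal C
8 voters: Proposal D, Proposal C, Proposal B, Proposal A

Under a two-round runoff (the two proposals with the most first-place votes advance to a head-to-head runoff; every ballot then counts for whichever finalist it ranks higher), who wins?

Proposal B

Round 1 first-place votes: Proposal A 10, Proposal B 11, Proposal C 0, Proposal D 13. Proposal D and Proposal B advance.
Runoff: Proposal D is ranked above Proposal B on 13 ballots, Proposal B above Proposal D on 21.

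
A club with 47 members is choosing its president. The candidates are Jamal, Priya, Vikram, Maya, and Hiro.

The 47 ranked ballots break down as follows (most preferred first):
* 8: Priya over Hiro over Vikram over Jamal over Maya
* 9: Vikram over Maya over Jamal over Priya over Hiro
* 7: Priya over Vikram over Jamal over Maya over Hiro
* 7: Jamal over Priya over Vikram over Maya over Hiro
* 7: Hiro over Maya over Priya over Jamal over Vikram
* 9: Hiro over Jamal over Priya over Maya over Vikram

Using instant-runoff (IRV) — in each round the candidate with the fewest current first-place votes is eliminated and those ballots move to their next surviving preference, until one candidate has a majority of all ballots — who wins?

Round 1: Jamal 7, Priya 15, Vikram 9, Maya 0, Hiro 16. Maya eliminated.
Round 2: Jamal 7, Priya 15, Vikram 9, Hiro 16. Jamal eliminated.
Round 3: Priya 22, Vikram 9, Hiro 16. Vikram eliminated.
Round 4: Priya 31, Hiro 16. Priya has a majority (≥24).

Priya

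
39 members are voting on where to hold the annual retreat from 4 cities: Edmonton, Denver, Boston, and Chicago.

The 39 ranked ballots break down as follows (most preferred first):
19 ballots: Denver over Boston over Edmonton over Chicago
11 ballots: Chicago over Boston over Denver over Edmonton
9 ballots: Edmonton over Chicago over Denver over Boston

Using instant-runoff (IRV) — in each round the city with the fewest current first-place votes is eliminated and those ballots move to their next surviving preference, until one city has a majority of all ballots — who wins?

Chicago

Round 1: Edmonton 9, Denver 19, Boston 0, Chicago 11. Boston eliminated.
Round 2: Edmonton 9, Denver 19, Chicago 11. Edmonton eliminated.
Round 3: Denver 19, Chicago 20. Chicago has a majority (≥20).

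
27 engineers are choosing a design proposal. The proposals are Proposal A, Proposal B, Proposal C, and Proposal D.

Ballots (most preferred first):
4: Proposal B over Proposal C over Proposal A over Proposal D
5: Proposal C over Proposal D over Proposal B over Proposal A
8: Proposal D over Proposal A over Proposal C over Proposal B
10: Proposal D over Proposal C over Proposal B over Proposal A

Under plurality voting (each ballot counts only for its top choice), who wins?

Proposal D

First-place votes: Proposal A 0, Proposal B 4, Proposal C 5, Proposal D 18.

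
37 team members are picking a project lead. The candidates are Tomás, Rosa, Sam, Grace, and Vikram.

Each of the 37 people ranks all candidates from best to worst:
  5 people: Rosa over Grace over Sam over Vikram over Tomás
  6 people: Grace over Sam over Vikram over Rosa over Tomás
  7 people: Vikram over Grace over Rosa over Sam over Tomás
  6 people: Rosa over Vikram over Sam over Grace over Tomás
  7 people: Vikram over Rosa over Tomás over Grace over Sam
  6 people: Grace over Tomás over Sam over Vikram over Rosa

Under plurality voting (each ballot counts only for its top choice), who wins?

Vikram

First-place votes: Tomás 0, Rosa 11, Sam 0, Grace 12, Vikram 14.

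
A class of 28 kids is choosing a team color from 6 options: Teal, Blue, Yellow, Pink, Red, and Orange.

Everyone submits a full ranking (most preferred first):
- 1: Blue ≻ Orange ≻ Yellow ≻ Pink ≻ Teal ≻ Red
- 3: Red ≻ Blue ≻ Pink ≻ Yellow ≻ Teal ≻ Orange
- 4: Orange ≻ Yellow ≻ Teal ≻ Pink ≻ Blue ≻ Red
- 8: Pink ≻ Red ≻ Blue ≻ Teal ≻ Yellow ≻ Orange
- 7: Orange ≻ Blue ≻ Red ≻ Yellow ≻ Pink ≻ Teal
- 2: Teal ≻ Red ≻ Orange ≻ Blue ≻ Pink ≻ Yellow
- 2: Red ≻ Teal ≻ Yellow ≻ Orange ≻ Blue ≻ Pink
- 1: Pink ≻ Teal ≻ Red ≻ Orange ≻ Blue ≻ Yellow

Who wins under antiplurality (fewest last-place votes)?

Last-place votes: Teal 7, Blue 0, Yellow 3, Pink 2, Red 5, Orange 11.

Blue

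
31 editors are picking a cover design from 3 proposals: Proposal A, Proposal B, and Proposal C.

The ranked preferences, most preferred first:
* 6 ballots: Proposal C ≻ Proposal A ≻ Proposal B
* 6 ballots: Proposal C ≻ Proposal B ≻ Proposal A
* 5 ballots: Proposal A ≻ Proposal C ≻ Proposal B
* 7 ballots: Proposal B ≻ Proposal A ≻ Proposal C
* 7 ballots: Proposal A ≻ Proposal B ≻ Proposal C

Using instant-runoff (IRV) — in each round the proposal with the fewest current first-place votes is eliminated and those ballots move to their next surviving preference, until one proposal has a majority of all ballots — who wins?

Proposal A

Round 1: Proposal A 12, Proposal B 7, Proposal C 12. Proposal B eliminated.
Round 2: Proposal A 19, Proposal C 12. Proposal A has a majority (≥16).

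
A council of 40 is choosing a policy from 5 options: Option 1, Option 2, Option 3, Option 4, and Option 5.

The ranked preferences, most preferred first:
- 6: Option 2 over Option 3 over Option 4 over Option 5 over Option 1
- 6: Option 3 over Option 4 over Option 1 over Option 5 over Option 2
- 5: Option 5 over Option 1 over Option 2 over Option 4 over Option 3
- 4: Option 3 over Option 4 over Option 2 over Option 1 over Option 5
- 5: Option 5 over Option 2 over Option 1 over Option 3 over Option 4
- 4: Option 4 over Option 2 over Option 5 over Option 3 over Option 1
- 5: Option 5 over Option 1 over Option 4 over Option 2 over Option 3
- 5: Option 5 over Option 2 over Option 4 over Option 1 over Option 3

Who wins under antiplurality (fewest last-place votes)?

Last-place votes: Option 1 10, Option 2 6, Option 3 15, Option 4 5, Option 5 4.

Option 5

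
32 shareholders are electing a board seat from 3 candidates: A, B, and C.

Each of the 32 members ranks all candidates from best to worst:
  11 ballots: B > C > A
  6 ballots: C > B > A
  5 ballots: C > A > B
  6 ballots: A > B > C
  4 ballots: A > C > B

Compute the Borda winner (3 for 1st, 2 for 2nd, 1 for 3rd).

A: 11×1 + 6×1 + 5×2 + 6×3 + 4×3 = 57
B: 11×3 + 6×2 + 5×1 + 6×2 + 4×1 = 66
C: 11×2 + 6×3 + 5×3 + 6×1 + 4×2 = 69

C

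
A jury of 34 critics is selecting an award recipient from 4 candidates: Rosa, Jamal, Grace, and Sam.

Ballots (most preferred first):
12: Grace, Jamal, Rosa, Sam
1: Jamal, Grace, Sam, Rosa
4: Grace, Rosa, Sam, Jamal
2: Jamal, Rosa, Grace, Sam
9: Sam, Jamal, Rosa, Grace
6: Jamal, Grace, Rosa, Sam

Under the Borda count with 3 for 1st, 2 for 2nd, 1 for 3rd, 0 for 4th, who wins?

Jamal

Rosa: 12×1 + 1×0 + 4×2 + 2×2 + 9×1 + 6×1 = 39
Jamal: 12×2 + 1×3 + 4×0 + 2×3 + 9×2 + 6×3 = 69
Grace: 12×3 + 1×2 + 4×3 + 2×1 + 9×0 + 6×2 = 64
Sam: 12×0 + 1×1 + 4×1 + 2×0 + 9×3 + 6×0 = 32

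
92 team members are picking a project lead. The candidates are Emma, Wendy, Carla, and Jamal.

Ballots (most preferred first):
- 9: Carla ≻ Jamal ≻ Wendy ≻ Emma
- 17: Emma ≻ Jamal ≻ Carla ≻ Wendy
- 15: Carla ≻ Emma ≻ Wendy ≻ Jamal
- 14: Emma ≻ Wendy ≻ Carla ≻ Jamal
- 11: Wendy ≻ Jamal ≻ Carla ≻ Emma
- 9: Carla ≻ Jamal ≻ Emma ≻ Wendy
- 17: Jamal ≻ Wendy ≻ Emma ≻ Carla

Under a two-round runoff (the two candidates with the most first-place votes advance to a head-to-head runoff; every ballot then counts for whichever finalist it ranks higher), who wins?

Emma

Round 1 first-place votes: Emma 31, Wendy 11, Carla 33, Jamal 17. Carla and Emma advance.
Runoff: Carla is ranked above Emma on 44 ballots, Emma above Carla on 48.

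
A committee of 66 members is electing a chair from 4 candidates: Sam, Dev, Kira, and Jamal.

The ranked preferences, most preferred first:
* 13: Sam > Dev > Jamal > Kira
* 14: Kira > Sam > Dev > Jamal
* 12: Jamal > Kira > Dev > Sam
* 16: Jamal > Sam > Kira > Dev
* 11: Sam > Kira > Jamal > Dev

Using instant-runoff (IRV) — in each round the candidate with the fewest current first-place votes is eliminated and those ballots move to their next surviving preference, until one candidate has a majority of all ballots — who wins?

Round 1: Sam 24, Dev 0, Kira 14, Jamal 28. Dev eliminated.
Round 2: Sam 24, Kira 14, Jamal 28. Kira eliminated.
Round 3: Sam 38, Jamal 28. Sam has a majority (≥34).

Sam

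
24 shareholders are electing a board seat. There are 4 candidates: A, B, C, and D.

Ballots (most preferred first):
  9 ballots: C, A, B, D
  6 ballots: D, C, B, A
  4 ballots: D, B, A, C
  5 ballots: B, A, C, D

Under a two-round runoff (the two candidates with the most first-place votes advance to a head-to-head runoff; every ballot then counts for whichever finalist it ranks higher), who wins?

Round 1 first-place votes: A 0, B 5, C 9, D 10. D and C advance.
Runoff: D is ranked above C on 10 ballots, C above D on 14.

C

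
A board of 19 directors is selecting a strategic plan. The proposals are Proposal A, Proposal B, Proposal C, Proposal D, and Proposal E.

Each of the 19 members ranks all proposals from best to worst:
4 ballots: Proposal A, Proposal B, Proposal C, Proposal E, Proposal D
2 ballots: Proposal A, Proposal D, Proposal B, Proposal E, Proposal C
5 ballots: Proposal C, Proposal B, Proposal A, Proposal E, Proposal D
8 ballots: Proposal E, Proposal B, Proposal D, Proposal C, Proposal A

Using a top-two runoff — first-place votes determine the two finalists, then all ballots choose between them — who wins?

Round 1 first-place votes: Proposal A 6, Proposal B 0, Proposal C 5, Proposal D 0, Proposal E 8. Proposal E and Proposal A advance.
Runoff: Proposal E is ranked above Proposal A on 8 ballots, Proposal A above Proposal E on 11.

Proposal A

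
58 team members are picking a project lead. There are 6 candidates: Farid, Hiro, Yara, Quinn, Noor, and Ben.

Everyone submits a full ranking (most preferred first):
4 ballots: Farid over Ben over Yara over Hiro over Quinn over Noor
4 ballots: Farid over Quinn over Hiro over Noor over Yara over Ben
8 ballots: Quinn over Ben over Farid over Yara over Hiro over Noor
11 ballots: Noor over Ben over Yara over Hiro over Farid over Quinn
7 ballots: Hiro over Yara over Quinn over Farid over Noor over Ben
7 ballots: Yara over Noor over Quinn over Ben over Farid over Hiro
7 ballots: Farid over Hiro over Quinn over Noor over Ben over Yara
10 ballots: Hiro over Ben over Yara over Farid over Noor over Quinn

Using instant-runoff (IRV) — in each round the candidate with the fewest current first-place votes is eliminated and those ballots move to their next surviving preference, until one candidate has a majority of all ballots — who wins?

Round 1: Farid 15, Hiro 17, Yara 7, Quinn 8, Noor 11, Ben 0. Ben eliminated.
Round 2: Farid 15, Hiro 17, Yara 7, Quinn 8, Noor 11. Yara eliminated.
Round 3: Farid 15, Hiro 17, Quinn 8, Noor 18. Quinn eliminated.
Round 4: Farid 23, Hiro 17, Noor 18. Hiro eliminated.
Round 5: Farid 40, Noor 18. Farid has a majority (≥30).

Farid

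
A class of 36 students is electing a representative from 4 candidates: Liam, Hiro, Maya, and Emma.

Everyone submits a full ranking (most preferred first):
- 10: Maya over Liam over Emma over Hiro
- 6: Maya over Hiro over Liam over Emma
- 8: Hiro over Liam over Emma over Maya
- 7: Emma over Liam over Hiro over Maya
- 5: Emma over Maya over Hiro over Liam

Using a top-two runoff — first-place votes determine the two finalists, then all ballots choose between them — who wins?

Emma

Round 1 first-place votes: Liam 0, Hiro 8, Maya 16, Emma 12. Maya and Emma advance.
Runoff: Maya is ranked above Emma on 16 ballots, Emma above Maya on 20.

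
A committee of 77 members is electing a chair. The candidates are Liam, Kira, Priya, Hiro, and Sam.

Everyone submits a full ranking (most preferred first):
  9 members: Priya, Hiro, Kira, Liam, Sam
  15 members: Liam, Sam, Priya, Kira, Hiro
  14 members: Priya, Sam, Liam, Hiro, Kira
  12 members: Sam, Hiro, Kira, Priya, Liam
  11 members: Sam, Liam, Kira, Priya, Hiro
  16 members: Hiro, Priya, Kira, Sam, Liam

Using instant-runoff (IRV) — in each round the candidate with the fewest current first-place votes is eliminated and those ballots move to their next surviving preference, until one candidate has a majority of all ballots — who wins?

Round 1: Liam 15, Kira 0, Priya 23, Hiro 16, Sam 23. Kira eliminated.
Round 2: Liam 15, Priya 23, Hiro 16, Sam 23. Liam eliminated.
Round 3: Priya 23, Hiro 16, Sam 38. Hiro eliminated.
Round 4: Priya 39, Sam 38. Priya has a majority (≥39).

Priya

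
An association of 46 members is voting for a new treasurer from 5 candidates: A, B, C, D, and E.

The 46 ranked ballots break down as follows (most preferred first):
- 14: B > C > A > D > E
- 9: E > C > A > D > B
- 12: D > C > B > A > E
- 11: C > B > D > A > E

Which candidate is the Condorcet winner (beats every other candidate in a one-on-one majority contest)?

C vs A: 46–0
C vs B: 32–14
C vs D: 34–12
C vs E: 37–9
C beats every other candidate.

C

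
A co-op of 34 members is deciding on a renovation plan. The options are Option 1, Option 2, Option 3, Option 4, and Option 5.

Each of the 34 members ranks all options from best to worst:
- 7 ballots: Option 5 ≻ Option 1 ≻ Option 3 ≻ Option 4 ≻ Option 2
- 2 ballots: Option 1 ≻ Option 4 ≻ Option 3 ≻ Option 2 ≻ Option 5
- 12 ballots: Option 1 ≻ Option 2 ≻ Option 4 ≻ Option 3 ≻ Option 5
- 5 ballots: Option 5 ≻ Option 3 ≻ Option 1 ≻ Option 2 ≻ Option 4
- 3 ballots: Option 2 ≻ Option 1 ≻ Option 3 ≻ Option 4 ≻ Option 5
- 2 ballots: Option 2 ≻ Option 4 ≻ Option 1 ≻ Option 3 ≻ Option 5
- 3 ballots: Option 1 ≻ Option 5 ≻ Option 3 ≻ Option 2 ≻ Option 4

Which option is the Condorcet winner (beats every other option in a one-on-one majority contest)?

Option 1 vs Option 2: 29–5
Option 1 vs Option 3: 29–5
Option 1 vs Option 4: 32–2
Option 1 vs Option 5: 22–12
Option 1 beats every other option.

Option 1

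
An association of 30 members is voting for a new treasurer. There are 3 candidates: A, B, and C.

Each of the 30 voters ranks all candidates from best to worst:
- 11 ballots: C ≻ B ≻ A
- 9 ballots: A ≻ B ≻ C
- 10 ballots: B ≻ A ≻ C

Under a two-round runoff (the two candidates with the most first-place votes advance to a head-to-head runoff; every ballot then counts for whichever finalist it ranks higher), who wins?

B

Round 1 first-place votes: A 9, B 10, C 11. C and B advance.
Runoff: C is ranked above B on 11 ballots, B above C on 19.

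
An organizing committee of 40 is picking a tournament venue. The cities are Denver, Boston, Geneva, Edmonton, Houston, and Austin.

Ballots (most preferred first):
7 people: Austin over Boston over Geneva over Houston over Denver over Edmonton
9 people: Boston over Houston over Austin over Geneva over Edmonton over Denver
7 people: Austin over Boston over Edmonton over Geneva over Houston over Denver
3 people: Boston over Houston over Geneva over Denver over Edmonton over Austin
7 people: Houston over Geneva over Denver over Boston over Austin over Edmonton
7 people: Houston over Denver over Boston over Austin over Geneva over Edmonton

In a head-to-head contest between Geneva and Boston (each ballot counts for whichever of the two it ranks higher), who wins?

Boston

Geneva is ranked above Boston on 7 ballots; Boston above Geneva on 33.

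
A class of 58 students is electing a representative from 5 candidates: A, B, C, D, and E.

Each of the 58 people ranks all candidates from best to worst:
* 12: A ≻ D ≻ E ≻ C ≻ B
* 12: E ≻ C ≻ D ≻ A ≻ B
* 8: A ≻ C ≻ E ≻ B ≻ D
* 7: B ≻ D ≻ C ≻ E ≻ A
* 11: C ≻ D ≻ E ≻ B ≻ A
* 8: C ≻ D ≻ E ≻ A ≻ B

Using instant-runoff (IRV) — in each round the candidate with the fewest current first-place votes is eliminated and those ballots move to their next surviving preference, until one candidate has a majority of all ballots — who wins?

Round 1: A 20, B 7, C 19, D 0, E 12. D eliminated.
Round 2: A 20, B 7, C 19, E 12. B eliminated.
Round 3: A 20, C 26, E 12. E eliminated.
Round 4: A 20, C 38. C has a majority (≥30).

C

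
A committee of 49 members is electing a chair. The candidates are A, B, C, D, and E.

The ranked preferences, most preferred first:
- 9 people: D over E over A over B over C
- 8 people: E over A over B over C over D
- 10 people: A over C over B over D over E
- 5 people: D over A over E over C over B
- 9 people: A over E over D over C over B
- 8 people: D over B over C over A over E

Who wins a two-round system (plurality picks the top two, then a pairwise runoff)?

A

Round 1 first-place votes: A 19, B 0, C 0, D 22, E 8. D and A advance.
Runoff: D is ranked above A on 22 ballots, A above D on 27.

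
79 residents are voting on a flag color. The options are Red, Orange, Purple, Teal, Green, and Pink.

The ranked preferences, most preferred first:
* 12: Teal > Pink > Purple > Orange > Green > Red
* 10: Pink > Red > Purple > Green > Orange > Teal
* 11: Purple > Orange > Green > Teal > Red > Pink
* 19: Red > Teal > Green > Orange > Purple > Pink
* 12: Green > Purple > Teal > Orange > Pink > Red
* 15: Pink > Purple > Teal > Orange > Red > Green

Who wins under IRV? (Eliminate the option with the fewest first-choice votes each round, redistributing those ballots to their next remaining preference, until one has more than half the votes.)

Green

Round 1: Red 19, Orange 0, Purple 11, Teal 12, Green 12, Pink 25. Orange eliminated.
Round 2: Red 19, Purple 11, Teal 12, Green 12, Pink 25. Purple eliminated.
Round 3: Red 19, Teal 12, Green 23, Pink 25. Teal eliminated.
Round 4: Red 19, Green 23, Pink 37. Red eliminated.
Round 5: Green 42, Pink 37. Green has a majority (≥40).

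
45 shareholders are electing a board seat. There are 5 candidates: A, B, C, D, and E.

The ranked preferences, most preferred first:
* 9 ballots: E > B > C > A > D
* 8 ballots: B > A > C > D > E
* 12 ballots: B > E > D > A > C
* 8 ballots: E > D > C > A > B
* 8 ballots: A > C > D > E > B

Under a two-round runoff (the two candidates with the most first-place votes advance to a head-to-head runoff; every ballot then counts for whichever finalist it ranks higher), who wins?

E

Round 1 first-place votes: A 8, B 20, C 0, D 0, E 17. B and E advance.
Runoff: B is ranked above E on 20 ballots, E above B on 25.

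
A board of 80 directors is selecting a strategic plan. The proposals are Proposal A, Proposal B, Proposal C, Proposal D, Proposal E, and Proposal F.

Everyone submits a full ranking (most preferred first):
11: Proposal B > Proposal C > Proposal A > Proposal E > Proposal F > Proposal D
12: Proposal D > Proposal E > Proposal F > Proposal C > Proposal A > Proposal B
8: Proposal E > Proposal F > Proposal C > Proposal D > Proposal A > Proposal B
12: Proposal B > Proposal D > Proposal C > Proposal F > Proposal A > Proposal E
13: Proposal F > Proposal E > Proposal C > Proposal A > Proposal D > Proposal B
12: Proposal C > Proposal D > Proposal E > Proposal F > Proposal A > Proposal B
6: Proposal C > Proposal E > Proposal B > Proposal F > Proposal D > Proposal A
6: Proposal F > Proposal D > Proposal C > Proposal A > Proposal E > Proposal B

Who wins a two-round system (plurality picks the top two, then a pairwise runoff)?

Proposal F

Round 1 first-place votes: Proposal A 0, Proposal B 23, Proposal C 18, Proposal D 12, Proposal E 8, Proposal F 19. Proposal B and Proposal F advance.
Runoff: Proposal B is ranked above Proposal F on 29 ballots, Proposal F above Proposal B on 51.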